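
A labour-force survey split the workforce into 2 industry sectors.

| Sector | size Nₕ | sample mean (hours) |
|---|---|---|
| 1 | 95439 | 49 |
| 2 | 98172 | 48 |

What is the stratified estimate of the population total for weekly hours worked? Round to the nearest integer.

Estimate total by summing Nₕ·x̄ₕ over strata.
95439·49 + 98172·48 = 4676511 + 4712256 = 9388767.

9388767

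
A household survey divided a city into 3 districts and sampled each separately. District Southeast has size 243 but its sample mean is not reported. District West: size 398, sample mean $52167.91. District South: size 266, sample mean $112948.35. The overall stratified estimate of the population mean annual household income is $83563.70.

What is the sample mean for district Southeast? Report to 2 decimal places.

N = 243 + 398 + 266 = 907.
Overall total = μ·N = 83563.70·907 = 75792275.9.
Subtract the known strata: 398·52167.91 + 266·112948.35 = 50807089.28.
Remaining total for district Southeast: 75792275.9 − 50807089.28 = 24985186.62.
Divide by its size: 24985186.62 / 243 = 102819.6980... → 102819.70.

102819.70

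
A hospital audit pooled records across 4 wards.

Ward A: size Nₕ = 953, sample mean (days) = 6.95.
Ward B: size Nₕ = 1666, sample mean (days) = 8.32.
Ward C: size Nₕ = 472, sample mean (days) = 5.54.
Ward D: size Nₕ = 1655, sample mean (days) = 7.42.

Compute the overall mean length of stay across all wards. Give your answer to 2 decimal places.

x̄_st = (Σ Nₕx̄ₕ) / (Σ Nₕ) = (953·6.95 + 1666·8.32 + 472·5.54 + 1655·7.42) / 4746
= 35379.45 / 4746 = 7.4546... → 7.45.

7.45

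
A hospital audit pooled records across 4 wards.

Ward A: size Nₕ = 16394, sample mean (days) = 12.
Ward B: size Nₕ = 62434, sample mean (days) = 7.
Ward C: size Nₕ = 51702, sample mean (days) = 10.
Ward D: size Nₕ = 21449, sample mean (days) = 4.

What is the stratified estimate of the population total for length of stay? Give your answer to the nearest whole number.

A: 16394·12 = 196728
B: 62434·7 = 437038
C: 51702·10 = 517020
D: 21449·4 = 85796
τ̂ = Σ Nₕx̄ₕ = 1236582.

1236582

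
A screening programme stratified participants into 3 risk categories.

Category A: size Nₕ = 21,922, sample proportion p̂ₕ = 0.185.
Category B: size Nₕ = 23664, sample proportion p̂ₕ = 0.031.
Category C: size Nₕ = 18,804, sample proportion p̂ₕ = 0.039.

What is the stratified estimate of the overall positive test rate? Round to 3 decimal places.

N = 21922 + 23664 + 18804 = 64390.
Overall proportion = Σ (Nₕ/N)·p̂ₕ.
Σ Nₕp̂ₕ = 4055.57 + 733.584 + 733.356 = 5522.51.
5522.51 / 64390 = 0.08577... → 0.086.

0.086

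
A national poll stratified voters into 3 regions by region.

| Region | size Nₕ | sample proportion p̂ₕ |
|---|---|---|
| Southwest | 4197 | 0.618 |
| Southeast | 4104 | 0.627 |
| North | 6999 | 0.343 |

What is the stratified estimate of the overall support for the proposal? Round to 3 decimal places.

0.495

N = 4197 + 4104 + 6999 = 15300.
Overall proportion = Σ (Nₕ/N)·p̂ₕ.
Σ Nₕp̂ₕ = 2593.746 + 2573.208 + 2400.657 = 7567.611.
7567.611 / 15300 = 0.49462... → 0.495.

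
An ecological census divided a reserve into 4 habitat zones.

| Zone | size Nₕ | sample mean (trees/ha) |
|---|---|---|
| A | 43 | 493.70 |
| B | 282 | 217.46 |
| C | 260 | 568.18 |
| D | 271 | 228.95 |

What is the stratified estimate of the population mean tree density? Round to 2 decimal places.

x̄_st = (Σ Nₕx̄ₕ) / (Σ Nₕ) = (43·493.70 + 282·217.46 + 260·568.18 + 271·228.95) / 856
= 292325.07 / 856 = 341.5013... → 341.50.

341.50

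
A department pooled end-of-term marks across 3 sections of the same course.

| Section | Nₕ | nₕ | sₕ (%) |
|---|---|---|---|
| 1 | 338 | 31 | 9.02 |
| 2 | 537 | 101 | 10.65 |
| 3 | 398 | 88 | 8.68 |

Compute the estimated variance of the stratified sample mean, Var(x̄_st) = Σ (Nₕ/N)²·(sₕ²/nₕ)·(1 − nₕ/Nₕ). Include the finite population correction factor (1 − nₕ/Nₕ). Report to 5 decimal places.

0.39549

N = 1273. Term for each stratum: Wₕ²sₕ²/nₕ·(1−nₕ/Nₕ).
Var(x̄_st) = 0.16805431 + 0.16224892 + 0.06518456 = 0.39548779 → 0.39549.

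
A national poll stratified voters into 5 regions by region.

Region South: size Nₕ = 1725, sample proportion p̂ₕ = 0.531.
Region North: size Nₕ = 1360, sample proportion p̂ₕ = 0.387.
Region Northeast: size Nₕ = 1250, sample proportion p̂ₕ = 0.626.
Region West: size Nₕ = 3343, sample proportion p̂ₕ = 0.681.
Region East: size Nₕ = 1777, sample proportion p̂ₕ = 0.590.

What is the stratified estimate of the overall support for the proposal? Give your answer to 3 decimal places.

0.587

Wₕ = Nₕ/N with N = 9455: 0.1824, 0.1438, 0.1322, 0.3536, 0.1879.
p̂_st = 0.1824·0.531 + 0.1438·0.387 + 0.1322·0.626 + 0.3536·0.681 + 0.1879·0.590 ≈ 0.58697... → 0.587.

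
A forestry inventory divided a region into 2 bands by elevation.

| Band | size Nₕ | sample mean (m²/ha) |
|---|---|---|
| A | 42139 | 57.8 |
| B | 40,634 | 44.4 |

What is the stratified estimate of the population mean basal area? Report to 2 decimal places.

x̄_st = (Σ Nₕx̄ₕ) / (Σ Nₕ) = (42139·57.8 + 40634·44.4) / 82773
= 4239783.8 / 82773 = 51.2218... → 51.22.

51.22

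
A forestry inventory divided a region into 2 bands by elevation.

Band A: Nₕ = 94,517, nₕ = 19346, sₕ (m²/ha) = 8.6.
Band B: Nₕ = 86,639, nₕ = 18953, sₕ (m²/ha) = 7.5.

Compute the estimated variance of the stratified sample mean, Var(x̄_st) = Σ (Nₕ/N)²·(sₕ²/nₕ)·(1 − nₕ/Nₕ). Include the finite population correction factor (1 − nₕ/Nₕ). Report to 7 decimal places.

N = 181156; Wₕ = Nₕ/N.
band A: (94517/181156)²·8.6²/19346·(1 − 19346/94517) = 0.0008276763
band B: (86639/181156)²·7.5²/18953·(1 − 18953/86639) = 0.0005303364
Sum = 0.0013580127 → 0.0013580.

0.0013580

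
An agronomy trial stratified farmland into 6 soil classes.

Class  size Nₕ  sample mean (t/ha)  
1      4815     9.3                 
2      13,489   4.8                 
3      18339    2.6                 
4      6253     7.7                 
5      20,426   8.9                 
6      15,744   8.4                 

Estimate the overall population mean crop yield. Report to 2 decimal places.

6.57

N = 4815 + 13489 + 18339 + 6253 + 20426 + 15744 = 79066.
Weight each subgroup mean by Nₕ/N and sum.
Σ Nₕx̄ₕ = 4815·9.3 + 13489·4.8 + 18339·2.6 + 6253·7.7 + 20426·8.9 + 15744·8.4 = 44779.5 + 64747.2 + 47681.4 + 48148.1 + 181791.4 + 132249.6 = 519397.2.
Divide by N: 519397.2 / 79066 = 6.5692... → 6.57.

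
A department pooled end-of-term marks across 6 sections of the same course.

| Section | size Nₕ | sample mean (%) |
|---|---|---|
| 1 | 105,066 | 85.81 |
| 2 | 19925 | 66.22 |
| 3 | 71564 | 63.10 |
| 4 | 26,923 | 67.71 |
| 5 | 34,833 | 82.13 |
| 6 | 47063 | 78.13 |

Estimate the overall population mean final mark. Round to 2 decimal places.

x̄_st = (Σ Nₕx̄ₕ) / (Σ Nₕ) = (105066·85.81 + 19925·66.22 + 71564·63.10 + 26923·67.71 + 34833·82.13 + 47063·78.13) / 305374
= 23211658.17 / 305374 = 76.0106... → 76.01.

76.01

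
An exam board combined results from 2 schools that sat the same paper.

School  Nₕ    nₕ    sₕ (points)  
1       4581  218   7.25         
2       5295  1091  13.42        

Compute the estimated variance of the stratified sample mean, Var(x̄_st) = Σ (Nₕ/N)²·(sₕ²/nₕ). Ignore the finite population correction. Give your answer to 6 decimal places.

0.099329

N = 9876; Wₕ = Nₕ/N.
school 1: (4581/9876)²·7.25²/218 = 0.051877369
school 2: (5295/9876)²·13.42²/1091 = 0.047451511
Sum = 0.099328880 → 0.099329.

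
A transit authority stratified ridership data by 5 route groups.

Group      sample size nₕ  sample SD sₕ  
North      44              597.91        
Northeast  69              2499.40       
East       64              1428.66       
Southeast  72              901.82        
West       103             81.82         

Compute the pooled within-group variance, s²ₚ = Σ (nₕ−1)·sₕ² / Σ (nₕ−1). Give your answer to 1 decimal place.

Degrees of freedom: 43 + 68 + 63 + 71 + 102 = 347.
Σ(nₕ−1)sₕ² = 43·357496.3681 + 68·6247000.36 + 63·2041069.3956 + 71·813279.3124 + 102·6694.5124 = 627181411.6763.
s²ₚ = 627181411.6763 / 347 = 1807439.227... → 1807439.2.

1807439.2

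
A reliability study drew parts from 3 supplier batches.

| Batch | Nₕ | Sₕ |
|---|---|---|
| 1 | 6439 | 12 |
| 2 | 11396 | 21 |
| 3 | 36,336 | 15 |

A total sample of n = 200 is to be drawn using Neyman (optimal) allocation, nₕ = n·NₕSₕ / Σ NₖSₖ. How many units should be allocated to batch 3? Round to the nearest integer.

127

1: NₕSₕ = 6439·12 = 77268
2: NₕSₕ = 11396·21 = 239316
3: NₕSₕ = 36336·15 = 545040
Σ NₕSₕ = 861624.
n_3 = 200·545040/861624 = 126.515... → 127.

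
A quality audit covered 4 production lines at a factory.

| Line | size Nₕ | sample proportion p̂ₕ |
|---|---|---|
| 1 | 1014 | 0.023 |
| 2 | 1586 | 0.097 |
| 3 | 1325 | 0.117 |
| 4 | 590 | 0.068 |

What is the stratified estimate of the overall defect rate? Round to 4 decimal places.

Wₕ = Nₕ/N with N = 4515: 0.2246, 0.3513, 0.2935, 0.1307.
p̂_st = 0.2246·0.023 + 0.3513·0.097 + 0.2935·0.117 + 0.1307·0.068 ≈ 0.082460... → 0.0825.

0.0825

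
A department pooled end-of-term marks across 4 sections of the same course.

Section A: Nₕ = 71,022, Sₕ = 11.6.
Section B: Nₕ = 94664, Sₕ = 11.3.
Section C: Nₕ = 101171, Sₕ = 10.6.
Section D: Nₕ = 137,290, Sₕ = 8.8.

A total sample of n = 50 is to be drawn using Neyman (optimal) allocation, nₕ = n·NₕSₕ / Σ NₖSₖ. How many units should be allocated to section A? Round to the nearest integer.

A: NₕSₕ = 71022·11.6 = 823855.2
B: NₕSₕ = 94664·11.3 = 1069703.2
C: NₕSₕ = 101171·10.6 = 1072412.6
D: NₕSₕ = 137290·8.8 = 1208152
Σ NₕSₕ = 4174123.
n_A = 50·823855.2/4174123 = 9.869... → 10.

10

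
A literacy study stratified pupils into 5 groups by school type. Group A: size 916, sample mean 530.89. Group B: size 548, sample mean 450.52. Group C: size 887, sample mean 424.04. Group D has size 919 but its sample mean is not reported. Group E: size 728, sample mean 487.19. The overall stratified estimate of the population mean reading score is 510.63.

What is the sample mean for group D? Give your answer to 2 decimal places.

N = 916 + 548 + 887 + 919 + 728 = 3998.
Overall total = μ·N = 510.63·3998 = 2041498.74.
Subtract the known strata: 916·530.89 + 548·450.52 + 887·424.04 + 728·487.19 = 1463978.
Remaining total for group D: 2041498.74 − 1463978 = 577520.74.
Divide by its size: 577520.74 / 919 = 628.4230... → 628.42.

628.42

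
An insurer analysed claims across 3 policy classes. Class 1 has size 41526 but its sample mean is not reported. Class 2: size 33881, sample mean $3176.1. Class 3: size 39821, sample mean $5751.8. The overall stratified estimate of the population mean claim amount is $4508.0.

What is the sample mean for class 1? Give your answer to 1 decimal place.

Σ Nₕx̄ₕ = N·μ, so 41526·x̄_1 = 115228·4508.0 − (33881·3176.1 + 39821·5751.8).
= 519447824 − 336651871.9 = 182795952.1.
x̄_1 = 182795952.1 / 41526 = 4401.964... → 4402.0.

4402.0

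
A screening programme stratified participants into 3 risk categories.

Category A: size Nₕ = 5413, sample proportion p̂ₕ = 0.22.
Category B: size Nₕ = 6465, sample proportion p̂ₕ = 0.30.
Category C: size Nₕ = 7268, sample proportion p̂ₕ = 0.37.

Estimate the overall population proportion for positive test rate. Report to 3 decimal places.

0.304

N = 5413 + 6465 + 7268 = 19146.
Overall proportion = Σ (Nₕ/N)·p̂ₕ.
Σ Nₕp̂ₕ = 1190.86 + 1939.5 + 2689.16 = 5819.52.
5819.52 / 19146 = 0.30395... → 0.304.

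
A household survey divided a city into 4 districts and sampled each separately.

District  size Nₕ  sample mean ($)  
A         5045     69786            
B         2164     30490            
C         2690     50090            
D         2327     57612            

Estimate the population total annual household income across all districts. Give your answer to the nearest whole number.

A: 5045·69786 = 352070370
B: 2164·30490 = 65980360
C: 2690·50090 = 134742100
D: 2327·57612 = 134063124
τ̂ = Σ Nₕx̄ₕ = 686855954.

686855954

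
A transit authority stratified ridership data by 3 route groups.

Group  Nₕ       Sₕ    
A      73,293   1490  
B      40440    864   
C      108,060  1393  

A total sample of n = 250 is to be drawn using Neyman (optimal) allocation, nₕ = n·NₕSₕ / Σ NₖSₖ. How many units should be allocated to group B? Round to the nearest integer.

30

A: NₕSₕ = 73293·1490 = 109206570
B: NₕSₕ = 40440·864 = 34940160
C: NₕSₕ = 108060·1393 = 150527580
Σ NₕSₕ = 294674310.
n_B = 250·34940160/294674310 = 29.643... → 30.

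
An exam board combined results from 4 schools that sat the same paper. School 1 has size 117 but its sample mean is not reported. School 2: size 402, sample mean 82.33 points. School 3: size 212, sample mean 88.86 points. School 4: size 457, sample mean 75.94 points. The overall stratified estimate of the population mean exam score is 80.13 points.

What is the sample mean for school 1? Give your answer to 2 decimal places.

Σ Nₕx̄ₕ = N·μ, so 117·x̄_1 = 1188·80.13 − (402·82.33 + 212·88.86 + 457·75.94).
= 95194.44 − 86639.56 = 8554.88.
x̄_1 = 8554.88 / 117 = 73.1186... → 73.12.

73.12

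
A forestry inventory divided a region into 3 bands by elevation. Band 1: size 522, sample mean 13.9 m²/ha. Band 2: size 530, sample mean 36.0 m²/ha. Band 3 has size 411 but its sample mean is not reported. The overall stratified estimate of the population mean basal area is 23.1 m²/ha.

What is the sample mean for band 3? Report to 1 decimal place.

18.1

N = 522 + 530 + 411 = 1463.
Overall total = μ·N = 23.1·1463 = 33795.3.
Subtract the known strata: 522·13.9 + 530·36.0 = 26335.8.
Remaining total for band 3: 33795.3 − 26335.8 = 7459.5.
Divide by its size: 7459.5 / 411 = 18.150... → 18.1.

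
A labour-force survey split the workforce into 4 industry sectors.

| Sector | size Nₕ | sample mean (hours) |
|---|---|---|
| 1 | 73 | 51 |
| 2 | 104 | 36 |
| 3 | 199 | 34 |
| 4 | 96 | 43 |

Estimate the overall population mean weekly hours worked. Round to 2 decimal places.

N = 472; weights Wₕ = Nₕ/N = (0.1547, 0.2203, 0.4216, 0.2034).
x̄_st = Σ Wₕ·x̄ₕ = 0.1547·51 + 0.2203·36 + 0.4216·34 + 0.2034·43 ≈ 38.9004...
→ 38.90.

38.90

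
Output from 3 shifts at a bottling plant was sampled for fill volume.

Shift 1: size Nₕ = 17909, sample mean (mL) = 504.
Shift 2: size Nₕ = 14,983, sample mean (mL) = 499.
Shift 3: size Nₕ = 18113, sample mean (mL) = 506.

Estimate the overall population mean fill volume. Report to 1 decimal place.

N = 17909 + 14983 + 18113 = 51005.
Weight each subgroup mean by Nₕ/N and sum.
Σ Nₕx̄ₕ = 17909·504 + 14983·499 + 18113·506 = 9026136 + 7476517 + 9165178 = 25667831.
Divide by N: 25667831 / 51005 = 503.241... → 503.2.

503.2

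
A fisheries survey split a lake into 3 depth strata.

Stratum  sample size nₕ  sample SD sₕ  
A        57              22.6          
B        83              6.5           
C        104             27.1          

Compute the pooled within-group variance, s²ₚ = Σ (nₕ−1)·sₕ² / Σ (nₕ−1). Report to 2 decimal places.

A: (57−1)·22.6² = 56·510.76 = 28602.56
B: (83−1)·6.5² = 82·42.25 = 3464.5
C: (104−1)·27.1² = 103·734.41 = 75644.23
Numerator = 107711.29; denominator = Σ(nₕ−1) = 241.
s²ₚ = 107711.29/241 = 446.9348... → 446.93.

446.93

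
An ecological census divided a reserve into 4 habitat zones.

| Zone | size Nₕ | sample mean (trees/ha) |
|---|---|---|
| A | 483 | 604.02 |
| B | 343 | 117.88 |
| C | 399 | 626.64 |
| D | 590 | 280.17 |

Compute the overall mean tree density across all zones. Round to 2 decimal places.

411.85

N = 483 + 343 + 399 + 590 = 1815.
Weight each subgroup mean by Nₕ/N and sum.
Σ Nₕx̄ₕ = 483·604.02 + 343·117.88 + 399·626.64 + 590·280.17 = 291741.66 + 40432.84 + 250029.36 + 165300.3 = 747504.16.
Divide by N: 747504.16 / 1815 = 411.8480... → 411.85.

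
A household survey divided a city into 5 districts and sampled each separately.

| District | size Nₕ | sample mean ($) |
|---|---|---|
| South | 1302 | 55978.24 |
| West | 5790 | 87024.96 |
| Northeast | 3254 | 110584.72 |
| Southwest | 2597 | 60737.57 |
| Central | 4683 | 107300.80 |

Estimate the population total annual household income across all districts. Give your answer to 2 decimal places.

South: 1302·55978.24 = 72883668.48
West: 5790·87024.96 = 503874518.4
Northeast: 3254·110584.72 = 359842678.88
Southwest: 2597·60737.57 = 157735469.29
Central: 4683·107300.80 = 502489646.4
τ̂ = Σ Nₕx̄ₕ = 1596825981.45.

1596825981.45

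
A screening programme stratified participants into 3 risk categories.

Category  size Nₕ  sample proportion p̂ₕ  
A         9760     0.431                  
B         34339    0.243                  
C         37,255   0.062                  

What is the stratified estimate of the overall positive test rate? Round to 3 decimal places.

0.183

Wₕ = Nₕ/N with N = 81354: 0.1200, 0.4221, 0.4579.
p̂_st = 0.1200·0.431 + 0.4221·0.243 + 0.4579·0.062 ≈ 0.18267... → 0.183.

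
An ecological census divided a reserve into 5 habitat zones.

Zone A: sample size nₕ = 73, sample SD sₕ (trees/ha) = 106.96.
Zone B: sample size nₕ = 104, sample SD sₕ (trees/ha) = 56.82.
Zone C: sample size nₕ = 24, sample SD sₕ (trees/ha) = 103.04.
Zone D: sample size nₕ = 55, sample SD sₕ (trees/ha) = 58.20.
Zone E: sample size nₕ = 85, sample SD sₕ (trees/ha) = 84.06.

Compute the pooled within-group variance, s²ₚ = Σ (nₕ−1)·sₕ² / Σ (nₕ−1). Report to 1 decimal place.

Degrees of freedom: 72 + 103 + 23 + 54 + 84 = 336.
Σ(nₕ−1)sₕ² = 72·11440.4416 + 103·3228.5124 + 23·10617.2416 + 54·3387.24 + 84·7066.0836 = 2176907.1116.
s²ₚ = 2176907.1116 / 336 = 6478.890... → 6478.9.

6478.9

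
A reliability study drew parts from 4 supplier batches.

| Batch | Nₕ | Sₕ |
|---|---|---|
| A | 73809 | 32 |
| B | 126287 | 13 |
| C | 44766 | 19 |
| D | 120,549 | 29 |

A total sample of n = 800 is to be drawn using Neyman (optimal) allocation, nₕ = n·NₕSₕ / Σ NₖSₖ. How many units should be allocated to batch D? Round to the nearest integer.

Σ NₕSₕ = 73809·32 + 126287·13 + 44766·19 + 120549·29 = 8350094.
Share for D: 3495921/8350094 = 0.41867.
n_D = 800 × 0.41867 = 334.935... → 335.

335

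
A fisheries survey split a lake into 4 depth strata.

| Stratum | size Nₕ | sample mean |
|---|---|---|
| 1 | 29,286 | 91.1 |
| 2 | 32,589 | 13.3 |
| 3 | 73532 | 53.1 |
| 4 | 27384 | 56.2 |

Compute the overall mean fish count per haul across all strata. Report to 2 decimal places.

N = 29286 + 32589 + 73532 + 27384 = 162791.
Overall mean = Σ (Nₕ/N)·x̄ₕ — weight by population share, not a simple average.
Σ Nₕx̄ₕ = 29286·91.1 + 32589·13.3 + 73532·53.1 + 27384·56.2 = 2667954.6 + 433433.7 + 3904549.2 + 1538980.8 = 8544918.3.
Divide by N: 8544918.3 / 162791 = 52.4901... → 52.49.

52.49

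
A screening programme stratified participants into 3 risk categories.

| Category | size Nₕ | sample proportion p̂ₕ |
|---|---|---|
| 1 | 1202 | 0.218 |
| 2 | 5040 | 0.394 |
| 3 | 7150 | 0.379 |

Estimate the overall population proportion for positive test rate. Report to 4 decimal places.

N = 1202 + 5040 + 7150 = 13392.
Overall proportion = Σ (Nₕ/N)·p̂ₕ.
Σ Nₕp̂ₕ = 262.036 + 1985.76 + 2709.85 = 4957.646.
4957.646 / 13392 = 0.370195... → 0.3702.

0.3702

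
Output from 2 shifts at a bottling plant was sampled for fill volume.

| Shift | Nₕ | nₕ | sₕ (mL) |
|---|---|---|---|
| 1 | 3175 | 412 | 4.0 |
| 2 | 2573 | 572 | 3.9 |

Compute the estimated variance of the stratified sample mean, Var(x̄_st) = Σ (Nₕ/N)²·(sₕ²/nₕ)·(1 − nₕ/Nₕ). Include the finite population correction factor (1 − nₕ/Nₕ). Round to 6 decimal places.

0.014455

N = 5748; Wₕ = Nₕ/N.
shift 1: (3175/5748)²·4.0²/412·(1 − 412/3175) = 0.010311310
shift 2: (2573/5748)²·3.9²/572·(1 − 572/2573) = 0.004143683
Sum = 0.014454994 → 0.014455.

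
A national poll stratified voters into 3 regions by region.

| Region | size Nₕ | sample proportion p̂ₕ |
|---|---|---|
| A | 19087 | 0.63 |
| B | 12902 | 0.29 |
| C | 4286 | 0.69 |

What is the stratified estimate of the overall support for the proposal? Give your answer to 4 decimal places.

0.5162

Wₕ = Nₕ/N with N = 36275: 0.5262, 0.3557, 0.1182.
p̂_st = 0.5262·0.63 + 0.3557·0.29 + 0.1182·0.69 ≈ 0.516161... → 0.5162.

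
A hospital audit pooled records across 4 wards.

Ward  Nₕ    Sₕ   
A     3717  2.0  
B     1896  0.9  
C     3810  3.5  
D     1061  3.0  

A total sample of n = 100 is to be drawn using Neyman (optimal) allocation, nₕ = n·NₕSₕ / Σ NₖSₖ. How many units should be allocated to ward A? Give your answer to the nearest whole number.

29

A: NₕSₕ = 3717·2.0 = 7434
B: NₕSₕ = 1896·0.9 = 1706.4
C: NₕSₕ = 3810·3.5 = 13335
D: NₕSₕ = 1061·3.0 = 3183
Σ NₕSₕ = 25658.4.
n_A = 100·7434/25658.4 = 28.973... → 29.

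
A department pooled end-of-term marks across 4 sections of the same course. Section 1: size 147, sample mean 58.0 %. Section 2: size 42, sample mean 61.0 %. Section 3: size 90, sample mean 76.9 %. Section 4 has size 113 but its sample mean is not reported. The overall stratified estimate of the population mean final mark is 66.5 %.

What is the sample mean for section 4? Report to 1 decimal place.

71.3

N = 147 + 42 + 90 + 113 = 392.
Overall total = μ·N = 66.5·392 = 26068.
Subtract the known strata: 147·58.0 + 42·61.0 + 90·76.9 = 18009.
Remaining total for section 4: 26068 − 18009 = 8059.
Divide by its size: 8059 / 113 = 71.319... → 71.3.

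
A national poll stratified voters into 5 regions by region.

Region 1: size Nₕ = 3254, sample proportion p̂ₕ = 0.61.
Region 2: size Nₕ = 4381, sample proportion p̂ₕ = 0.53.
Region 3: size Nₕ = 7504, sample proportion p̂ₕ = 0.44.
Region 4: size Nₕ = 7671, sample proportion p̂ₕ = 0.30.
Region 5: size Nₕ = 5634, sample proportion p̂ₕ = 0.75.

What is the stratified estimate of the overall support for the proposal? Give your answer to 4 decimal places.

N = 3254 + 4381 + 7504 + 7671 + 5634 = 28444.
Overall proportion = Σ (Nₕ/N)·p̂ₕ.
Σ Nₕp̂ₕ = 1984.94 + 2321.93 + 3301.76 + 2301.3 + 4225.5 = 14135.43.
14135.43 / 28444 = 0.496956... → 0.4970.

0.4970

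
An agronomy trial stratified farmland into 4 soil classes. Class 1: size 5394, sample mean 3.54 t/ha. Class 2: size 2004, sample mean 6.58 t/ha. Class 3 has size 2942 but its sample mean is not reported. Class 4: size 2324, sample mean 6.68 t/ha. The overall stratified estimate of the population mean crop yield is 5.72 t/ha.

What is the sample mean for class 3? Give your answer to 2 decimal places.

N = 5394 + 2004 + 2942 + 2324 = 12664.
Overall total = μ·N = 5.72·12664 = 72438.08.
Subtract the known strata: 5394·3.54 + 2004·6.58 + 2324·6.68 = 47805.4.
Remaining total for class 3: 72438.08 − 47805.4 = 24632.68.
Divide by its size: 24632.68 / 2942 = 8.3728... → 8.37.

8.37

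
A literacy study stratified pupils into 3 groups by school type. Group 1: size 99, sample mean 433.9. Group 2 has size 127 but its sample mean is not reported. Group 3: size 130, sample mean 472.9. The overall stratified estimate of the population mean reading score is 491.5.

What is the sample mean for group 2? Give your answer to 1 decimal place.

Σ Nₕx̄ₕ = N·μ, so 127·x̄_2 = 356·491.5 − (99·433.9 + 130·472.9).
= 174974 − 104433.1 = 70540.9.
x̄_2 = 70540.9 / 127 = 555.440... → 555.4.

555.4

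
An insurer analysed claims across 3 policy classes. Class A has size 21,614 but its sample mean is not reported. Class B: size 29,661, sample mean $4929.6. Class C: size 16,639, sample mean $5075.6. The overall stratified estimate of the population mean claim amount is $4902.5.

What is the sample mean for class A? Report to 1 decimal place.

4732.1

N = 21614 + 29661 + 16639 = 67914.
Overall total = μ·N = 4902.5·67914 = 332948385.
Subtract the known strata: 29661·4929.6 + 16639·5075.6 = 230669774.
Remaining total for class A: 332948385 − 230669774 = 102278611.
Divide by its size: 102278611 / 21614 = 4732.054... → 4732.1.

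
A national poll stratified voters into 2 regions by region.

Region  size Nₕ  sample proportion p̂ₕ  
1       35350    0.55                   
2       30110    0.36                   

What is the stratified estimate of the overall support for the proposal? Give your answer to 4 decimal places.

0.4626

Wₕ = Nₕ/N with N = 65460: 0.5400, 0.4600.
p̂_st = 0.5400·0.55 + 0.4600·0.36 ≈ 0.462605... → 0.4626.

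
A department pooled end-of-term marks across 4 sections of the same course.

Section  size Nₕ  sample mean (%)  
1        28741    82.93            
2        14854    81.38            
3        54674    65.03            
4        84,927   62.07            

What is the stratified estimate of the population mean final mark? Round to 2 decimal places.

N = 183196; weights Wₕ = Nₕ/N = (0.1569, 0.0811, 0.2984, 0.4636).
x̄_st = Σ Wₕ·x̄ₕ = 0.1569·82.93 + 0.0811·81.38 + 0.2984·65.03 + 0.4636·62.07 ≈ 67.7918...
→ 67.79.

67.79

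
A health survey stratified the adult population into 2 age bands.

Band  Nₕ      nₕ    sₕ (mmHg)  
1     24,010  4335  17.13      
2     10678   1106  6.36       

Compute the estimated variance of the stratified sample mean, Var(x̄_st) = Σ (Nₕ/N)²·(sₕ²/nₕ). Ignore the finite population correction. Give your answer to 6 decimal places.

0.035896

N = 34688; Wₕ = Nₕ/N.
band 1: (24010/34688)²·17.13²/4335 = 0.032430334
band 2: (10678/34688)²·6.36²/1106 = 0.003465616
Sum = 0.035895950 → 0.035896.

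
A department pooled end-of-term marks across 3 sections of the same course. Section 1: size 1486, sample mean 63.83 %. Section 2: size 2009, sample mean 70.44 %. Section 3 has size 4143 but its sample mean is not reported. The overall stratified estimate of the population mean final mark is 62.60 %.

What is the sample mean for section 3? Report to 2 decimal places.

Σ Nₕx̄ₕ = N·μ, so 4143·x̄_3 = 7638·62.60 − (1486·63.83 + 2009·70.44).
= 478138.8 − 236365.34 = 241773.46.
x̄_3 = 241773.46 / 4143 = 58.3571... → 58.36.

58.36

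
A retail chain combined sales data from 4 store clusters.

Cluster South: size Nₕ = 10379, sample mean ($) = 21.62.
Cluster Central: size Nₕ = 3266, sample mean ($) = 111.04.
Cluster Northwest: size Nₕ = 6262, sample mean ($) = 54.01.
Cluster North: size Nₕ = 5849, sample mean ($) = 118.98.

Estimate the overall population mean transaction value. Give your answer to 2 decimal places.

62.94

N = 10379 + 3266 + 6262 + 5849 = 25756.
Overall mean = Σ (Nₕ/N)·x̄ₕ — weight by population share, not a simple average.
Σ Nₕx̄ₕ = 10379·21.62 + 3266·111.04 + 6262·54.01 + 5849·118.98 = 224393.98 + 362656.64 + 338210.62 + 695914.02 = 1621175.26.
Divide by N: 1621175.26 / 25756 = 62.9436... → 62.94.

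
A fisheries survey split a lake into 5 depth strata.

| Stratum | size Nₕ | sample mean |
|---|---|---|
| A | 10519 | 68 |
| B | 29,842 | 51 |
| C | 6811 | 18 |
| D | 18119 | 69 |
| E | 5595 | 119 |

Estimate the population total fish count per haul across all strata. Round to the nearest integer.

4275848

A: 10519·68 = 715292
B: 29842·51 = 1521942
C: 6811·18 = 122598
D: 18119·69 = 1250211
E: 5595·119 = 665805
τ̂ = Σ Nₕx̄ₕ = 4275848.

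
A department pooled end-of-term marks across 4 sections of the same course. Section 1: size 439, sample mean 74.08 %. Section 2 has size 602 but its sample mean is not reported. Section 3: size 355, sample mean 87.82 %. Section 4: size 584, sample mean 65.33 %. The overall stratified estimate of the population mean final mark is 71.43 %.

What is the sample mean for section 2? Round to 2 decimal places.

65.75

N = 439 + 602 + 355 + 584 = 1980.
Overall total = μ·N = 71.43·1980 = 141431.4.
Subtract the known strata: 439·74.08 + 355·87.82 + 584·65.33 = 101849.94.
Remaining total for section 2: 141431.4 − 101849.94 = 39581.46.
Divide by its size: 39581.46 / 602 = 65.7499... → 65.75.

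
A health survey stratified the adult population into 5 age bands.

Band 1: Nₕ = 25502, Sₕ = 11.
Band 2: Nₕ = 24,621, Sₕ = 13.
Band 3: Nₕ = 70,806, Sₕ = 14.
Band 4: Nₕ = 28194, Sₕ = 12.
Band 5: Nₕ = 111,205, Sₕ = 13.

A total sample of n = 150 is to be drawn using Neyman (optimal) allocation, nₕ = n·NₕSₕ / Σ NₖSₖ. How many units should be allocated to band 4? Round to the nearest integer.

15

Σ NₕSₕ = 25502·11 + 24621·13 + 70806·14 + 28194·12 + 111205·13 = 3375872.
Share for 4: 338328/3375872 = 0.10022.
n_4 = 150 × 0.10022 = 15.033... → 15.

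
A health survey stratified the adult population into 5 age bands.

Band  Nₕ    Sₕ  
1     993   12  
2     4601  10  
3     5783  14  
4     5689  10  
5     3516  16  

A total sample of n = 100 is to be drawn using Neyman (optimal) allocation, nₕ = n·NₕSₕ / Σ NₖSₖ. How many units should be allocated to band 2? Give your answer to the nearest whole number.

18

Σ NₕSₕ = 993·12 + 4601·10 + 5783·14 + 5689·10 + 3516·16 = 252034.
Share for 2: 46010/252034 = 0.18255.
n_2 = 100 × 0.18255 = 18.255... → 18.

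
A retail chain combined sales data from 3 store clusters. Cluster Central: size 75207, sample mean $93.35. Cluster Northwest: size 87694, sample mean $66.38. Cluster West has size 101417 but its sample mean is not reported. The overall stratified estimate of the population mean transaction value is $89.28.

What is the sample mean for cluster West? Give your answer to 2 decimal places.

N = 75207 + 87694 + 101417 = 264318.
Overall total = μ·N = 89.28·264318 = 23598311.04.
Subtract the known strata: 75207·93.35 + 87694·66.38 = 12841701.17.
Remaining total for cluster West: 23598311.04 − 12841701.17 = 10756609.87.
Divide by its size: 10756609.87 / 101417 = 106.0632... → 106.06.

106.06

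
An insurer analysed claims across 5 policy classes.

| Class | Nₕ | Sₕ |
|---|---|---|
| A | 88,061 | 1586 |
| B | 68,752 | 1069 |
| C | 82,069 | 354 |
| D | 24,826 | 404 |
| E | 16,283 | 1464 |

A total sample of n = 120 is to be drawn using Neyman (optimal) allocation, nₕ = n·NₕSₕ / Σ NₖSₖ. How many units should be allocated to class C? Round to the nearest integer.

Σ NₕSₕ = 88061·1586 + 68752·1069 + 82069·354 + 24826·404 + 16283·1464 = 276081076.
Share for C: 29052426/276081076 = 0.10523.
n_C = 120 × 0.10523 = 12.628... → 13.

13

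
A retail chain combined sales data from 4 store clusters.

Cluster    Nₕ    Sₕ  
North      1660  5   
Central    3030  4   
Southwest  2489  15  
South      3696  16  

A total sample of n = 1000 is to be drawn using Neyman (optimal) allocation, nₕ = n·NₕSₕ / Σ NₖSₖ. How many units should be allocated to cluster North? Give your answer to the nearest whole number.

71

Σ NₕSₕ = 1660·5 + 3030·4 + 2489·15 + 3696·16 = 116891.
Share for North: 8300/116891 = 0.07101.
n_North = 1000 × 0.07101 = 71.006... → 71.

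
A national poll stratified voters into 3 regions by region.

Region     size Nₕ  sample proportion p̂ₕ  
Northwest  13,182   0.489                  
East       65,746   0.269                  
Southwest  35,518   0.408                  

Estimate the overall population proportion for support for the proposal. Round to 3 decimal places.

0.337

Wₕ = Nₕ/N with N = 114446: 0.1152, 0.5745, 0.3103.
p̂_st = 0.1152·0.489 + 0.5745·0.269 + 0.3103·0.408 ≈ 0.33748... → 0.337.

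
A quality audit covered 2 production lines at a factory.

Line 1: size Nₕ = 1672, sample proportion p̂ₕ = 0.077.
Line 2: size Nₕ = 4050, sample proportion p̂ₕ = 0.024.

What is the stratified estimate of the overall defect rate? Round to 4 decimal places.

Wₕ = Nₕ/N with N = 5722: 0.2922, 0.7078.
p̂_st = 0.2922·0.077 + 0.7078·0.024 ≈ 0.039487... → 0.0395.

0.0395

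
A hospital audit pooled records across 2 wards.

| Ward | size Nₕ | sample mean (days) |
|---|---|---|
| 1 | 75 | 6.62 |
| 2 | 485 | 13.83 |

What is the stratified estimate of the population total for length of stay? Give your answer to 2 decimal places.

7204.05

Population total = Σ Nₕ·x̄ₕ (each stratum's size times its mean).
75·6.62 + 485·13.83 = 496.5 + 6707.55 = 7204.05.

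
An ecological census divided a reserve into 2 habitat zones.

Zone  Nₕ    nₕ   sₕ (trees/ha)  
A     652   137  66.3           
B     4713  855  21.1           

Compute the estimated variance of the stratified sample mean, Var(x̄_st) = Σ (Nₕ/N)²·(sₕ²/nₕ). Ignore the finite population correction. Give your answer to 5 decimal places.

N = 5365. Term for each stratum: Wₕ²sₕ²/nₕ.
Var(x̄_st) = 0.47387329 + 0.40184098 = 0.87571427 → 0.87571.

0.87571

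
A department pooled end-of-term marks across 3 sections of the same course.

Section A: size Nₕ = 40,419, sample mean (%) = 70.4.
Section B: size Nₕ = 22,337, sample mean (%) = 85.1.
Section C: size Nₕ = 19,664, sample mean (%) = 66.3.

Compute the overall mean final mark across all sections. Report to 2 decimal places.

73.41

x̄_st = (Σ Nₕx̄ₕ) / (Σ Nₕ) = (40419·70.4 + 22337·85.1 + 19664·66.3) / 82420
= 6050099.5 / 82420 = 73.4057... → 73.41.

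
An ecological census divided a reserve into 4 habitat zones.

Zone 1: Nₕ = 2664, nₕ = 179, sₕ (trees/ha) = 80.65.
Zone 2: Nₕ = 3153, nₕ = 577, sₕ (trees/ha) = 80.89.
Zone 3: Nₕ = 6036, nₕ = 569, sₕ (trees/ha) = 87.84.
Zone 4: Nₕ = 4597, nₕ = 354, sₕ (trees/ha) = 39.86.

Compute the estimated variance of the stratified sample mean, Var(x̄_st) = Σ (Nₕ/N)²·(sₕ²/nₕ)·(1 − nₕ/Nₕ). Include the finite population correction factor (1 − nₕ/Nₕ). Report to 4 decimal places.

3.2065

N = 16450; Wₕ = Nₕ/N.
zone 1: (2664/16450)²·80.65²/179·(1 − 179/2664) = 0.8889647
zone 2: (3153/16450)²·80.89²/577·(1 − 577/3153) = 0.3403705
zone 3: (6036/16450)²·87.84²/569·(1 − 569/6036) = 1.6536321
zone 4: (4597/16450)²·39.86²/354·(1 − 354/4597) = 0.3235095
Sum = 3.2064768 → 3.2065.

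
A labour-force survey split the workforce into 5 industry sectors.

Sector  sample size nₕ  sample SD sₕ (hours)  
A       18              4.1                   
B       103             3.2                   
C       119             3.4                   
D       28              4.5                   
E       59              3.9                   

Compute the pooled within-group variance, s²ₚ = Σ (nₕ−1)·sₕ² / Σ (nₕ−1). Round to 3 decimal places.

A: (18−1)·4.1² = 17·16.81 = 285.77
B: (103−1)·3.2² = 102·10.24 = 1044.48
C: (119−1)·3.4² = 118·11.56 = 1364.08
D: (28−1)·4.5² = 27·20.25 = 546.75
E: (59−1)·3.9² = 58·15.21 = 882.18
Numerator = 4123.26; denominator = Σ(nₕ−1) = 322.
s²ₚ = 4123.26/322 = 12.80516... → 12.805.

12.805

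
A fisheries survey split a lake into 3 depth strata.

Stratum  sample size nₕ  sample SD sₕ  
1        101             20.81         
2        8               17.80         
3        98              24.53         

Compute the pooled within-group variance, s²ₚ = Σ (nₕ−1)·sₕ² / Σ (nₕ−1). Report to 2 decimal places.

Degrees of freedom: 100 + 7 + 97 = 204.
Σ(nₕ−1)sₕ² = 100·433.0561 + 7·316.84 + 97·601.7209 = 103890.4173.
s²ₚ = 103890.4173 / 204 = 509.2668... → 509.27.

509.27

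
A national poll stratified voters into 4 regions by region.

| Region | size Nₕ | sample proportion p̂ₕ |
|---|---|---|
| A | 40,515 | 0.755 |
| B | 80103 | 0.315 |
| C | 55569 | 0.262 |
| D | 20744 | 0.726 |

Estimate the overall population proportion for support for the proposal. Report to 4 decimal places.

0.4339

N = 40515 + 80103 + 55569 + 20744 = 196931.
Overall proportion = Σ (Nₕ/N)·p̂ₕ.
Σ Nₕp̂ₕ = 30588.825 + 25232.445 + 14559.078 + 15060.144 = 85440.492.
85440.492 / 196931 = 0.433860... → 0.4339.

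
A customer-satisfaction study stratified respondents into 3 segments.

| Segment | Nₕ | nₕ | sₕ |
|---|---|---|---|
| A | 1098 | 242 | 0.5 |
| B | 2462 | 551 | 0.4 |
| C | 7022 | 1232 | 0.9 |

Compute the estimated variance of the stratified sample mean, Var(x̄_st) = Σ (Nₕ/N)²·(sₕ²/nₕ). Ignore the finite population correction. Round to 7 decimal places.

0.0003163

N = 10582; Wₕ = Nₕ/N.
segment A: (1098/10582)²·0.5²/242 = 0.0000111223
segment B: (2462/10582)²·0.4²/551 = 0.0000157184
segment C: (7022/10582)²·0.9²/1232 = 0.0002895079
Sum = 0.0003163486 → 0.0003163.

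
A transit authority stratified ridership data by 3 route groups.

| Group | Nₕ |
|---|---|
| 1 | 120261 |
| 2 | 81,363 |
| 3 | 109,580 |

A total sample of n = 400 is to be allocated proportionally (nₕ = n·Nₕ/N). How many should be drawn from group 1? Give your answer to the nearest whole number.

Share of group 1 = 120261/311204 = 0.38644.
Allocate 400 × 0.38644 = 154.575... → 155.

155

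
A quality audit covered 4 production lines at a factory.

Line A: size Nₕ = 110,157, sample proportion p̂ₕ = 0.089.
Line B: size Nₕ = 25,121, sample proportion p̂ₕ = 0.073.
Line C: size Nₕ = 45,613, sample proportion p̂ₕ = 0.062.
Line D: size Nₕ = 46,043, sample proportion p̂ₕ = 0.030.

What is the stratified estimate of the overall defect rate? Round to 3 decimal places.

0.070

Wₕ = Nₕ/N with N = 226934: 0.4854, 0.1107, 0.2010, 0.2029.
p̂_st = 0.4854·0.089 + 0.1107·0.073 + 0.2010·0.062 + 0.2029·0.030 ≈ 0.06983... → 0.070.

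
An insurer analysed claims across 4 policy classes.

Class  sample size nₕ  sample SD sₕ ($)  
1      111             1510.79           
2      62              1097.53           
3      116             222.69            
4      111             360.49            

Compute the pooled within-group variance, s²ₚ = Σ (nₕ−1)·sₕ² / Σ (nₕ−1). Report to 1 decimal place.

Degrees of freedom: 110 + 61 + 115 + 110 = 396.
Σ(nₕ−1)sₕ² = 110·2282486.4241 + 61·1204572.1009 + 115·49590.8361 + 110·129953.0401 = 344550185.3684.
s²ₚ = 344550185.3684 / 396 = 870076.226... → 870076.2.

870076.2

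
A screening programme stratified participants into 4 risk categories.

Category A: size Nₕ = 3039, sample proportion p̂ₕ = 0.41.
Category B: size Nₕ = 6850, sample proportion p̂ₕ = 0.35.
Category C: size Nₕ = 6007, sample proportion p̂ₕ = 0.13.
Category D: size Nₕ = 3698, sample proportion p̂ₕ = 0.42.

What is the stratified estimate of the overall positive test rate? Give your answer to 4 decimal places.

0.3051

Wₕ = Nₕ/N with N = 19594: 0.1551, 0.3496, 0.3066, 0.1887.
p̂_st = 0.1551·0.41 + 0.3496·0.35 + 0.3066·0.13 + 0.1887·0.42 ≈ 0.305071... → 0.3051.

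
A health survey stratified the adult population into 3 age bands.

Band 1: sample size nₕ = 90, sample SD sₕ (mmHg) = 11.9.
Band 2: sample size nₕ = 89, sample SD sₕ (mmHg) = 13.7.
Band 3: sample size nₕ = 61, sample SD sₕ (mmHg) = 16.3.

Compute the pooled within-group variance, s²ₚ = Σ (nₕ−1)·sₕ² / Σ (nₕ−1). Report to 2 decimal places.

190.13

Degrees of freedom: 89 + 88 + 60 = 237.
Σ(nₕ−1)sₕ² = 89·141.61 + 88·187.69 + 60·265.69 = 45061.41.
s²ₚ = 45061.41 / 237 = 190.1325... → 190.13.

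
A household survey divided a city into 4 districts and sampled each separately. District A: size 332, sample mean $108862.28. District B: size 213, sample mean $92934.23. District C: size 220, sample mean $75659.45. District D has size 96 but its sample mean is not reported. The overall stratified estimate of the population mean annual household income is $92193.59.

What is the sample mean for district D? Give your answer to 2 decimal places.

70795.15

Σ Nₕx̄ₕ = N·μ, so 96·x̄_D = 861·92193.59 − (332·108862.28 + 213·92934.23 + 220·75659.45).
= 79378680.99 − 72582346.95 = 6796334.04.
x̄_D = 6796334.04 / 96 = 70795.1463... → 70795.15.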